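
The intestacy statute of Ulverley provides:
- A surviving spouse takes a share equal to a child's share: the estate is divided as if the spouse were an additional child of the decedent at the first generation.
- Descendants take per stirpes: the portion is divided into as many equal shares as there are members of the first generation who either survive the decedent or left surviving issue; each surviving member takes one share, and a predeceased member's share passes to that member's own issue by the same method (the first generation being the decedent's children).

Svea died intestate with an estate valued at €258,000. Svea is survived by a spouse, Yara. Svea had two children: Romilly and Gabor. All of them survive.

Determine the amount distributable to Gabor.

Gabor receives €86,000.

The spouse counts as an additional share at the children's level, so there are 3 primary shares of €86,000. Yara takes one such share (€86,000).
The children's combined portion (€172,000) is divided into 2 shares of €86,000: Romilly and Gabor each take €86,000.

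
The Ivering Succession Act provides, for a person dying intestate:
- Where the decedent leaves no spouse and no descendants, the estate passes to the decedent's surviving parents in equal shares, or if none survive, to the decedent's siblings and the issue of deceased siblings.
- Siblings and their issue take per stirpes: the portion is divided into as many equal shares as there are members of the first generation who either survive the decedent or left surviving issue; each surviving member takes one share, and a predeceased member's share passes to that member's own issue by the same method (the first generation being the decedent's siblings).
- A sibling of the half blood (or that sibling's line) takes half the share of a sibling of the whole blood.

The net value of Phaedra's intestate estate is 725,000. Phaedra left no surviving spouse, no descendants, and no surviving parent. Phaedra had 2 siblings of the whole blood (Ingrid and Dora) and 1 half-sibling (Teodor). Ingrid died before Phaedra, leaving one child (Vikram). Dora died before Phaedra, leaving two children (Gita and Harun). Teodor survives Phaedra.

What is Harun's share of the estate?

The entire 725,000 passes to the siblings and their issue.
Counting each half-blood sibling's line as half a unit, there are 5/2 units in 725,000, so one unit is 290,000. Whole-blood lines (Ingrid and Dora) take 290,000 each; half-blood lines (Teodor) take 145,000 each.
Ingrid's share (290,000) passes entirely to Vikram.
Dora's share (290,000) is divided into 2 shares of 145,000: Gita and Harun each take 145,000.

Harun receives 145,000.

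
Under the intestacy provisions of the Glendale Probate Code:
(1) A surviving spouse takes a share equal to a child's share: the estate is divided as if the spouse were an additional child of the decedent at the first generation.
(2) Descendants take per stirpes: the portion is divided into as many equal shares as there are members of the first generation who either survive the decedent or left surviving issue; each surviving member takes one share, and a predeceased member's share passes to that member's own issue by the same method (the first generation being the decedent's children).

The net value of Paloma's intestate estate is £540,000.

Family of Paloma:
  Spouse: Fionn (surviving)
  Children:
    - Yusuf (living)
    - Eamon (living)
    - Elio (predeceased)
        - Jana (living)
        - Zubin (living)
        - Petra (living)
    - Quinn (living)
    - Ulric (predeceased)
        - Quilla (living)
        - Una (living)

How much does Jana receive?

The spouse counts as an additional share at the children's level, so there are 6 primary shares of £90,000. Fionn takes one such share (£90,000).
The children's combined portion (£450,000) is divided into 5 shares of £90,000: Yusuf, Eamon, and Quinn each take £90,000; Elio's £90,000 share passes to Elio's issue; Ulric's £90,000 share passes to Ulric's issue.
Elio's share (£90,000) is divided into 3 shares of £30,000: Jana, Zubin, and Petra each take £30,000.
Ulric's share (£90,000) is divided into 2 shares of £45,000: Quilla and Una each take £45,000.

Jana receives £30,000.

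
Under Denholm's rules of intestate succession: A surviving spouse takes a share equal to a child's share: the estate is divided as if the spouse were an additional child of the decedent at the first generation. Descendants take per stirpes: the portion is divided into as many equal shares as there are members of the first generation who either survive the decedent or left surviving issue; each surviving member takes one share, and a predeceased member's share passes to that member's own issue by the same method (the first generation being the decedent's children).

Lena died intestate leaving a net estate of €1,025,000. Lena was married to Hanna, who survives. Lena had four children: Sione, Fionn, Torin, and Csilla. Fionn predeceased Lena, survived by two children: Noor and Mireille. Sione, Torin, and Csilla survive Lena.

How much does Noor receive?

Noor receives €102,500.

The spouse counts as an additional share at the children's level, so there are 5 primary shares of €205,000. Hanna takes one such share (€205,000).
The children's combined portion (€820,000) is divided into 4 shares of €205,000: Sione, Torin, and Csilla each take €205,000; Fionn's €205,000 share passes to Fionn's issue.
Fionn's share (€205,000) is divided into 2 shares of €102,500: Noor and Mireille each take €102,500.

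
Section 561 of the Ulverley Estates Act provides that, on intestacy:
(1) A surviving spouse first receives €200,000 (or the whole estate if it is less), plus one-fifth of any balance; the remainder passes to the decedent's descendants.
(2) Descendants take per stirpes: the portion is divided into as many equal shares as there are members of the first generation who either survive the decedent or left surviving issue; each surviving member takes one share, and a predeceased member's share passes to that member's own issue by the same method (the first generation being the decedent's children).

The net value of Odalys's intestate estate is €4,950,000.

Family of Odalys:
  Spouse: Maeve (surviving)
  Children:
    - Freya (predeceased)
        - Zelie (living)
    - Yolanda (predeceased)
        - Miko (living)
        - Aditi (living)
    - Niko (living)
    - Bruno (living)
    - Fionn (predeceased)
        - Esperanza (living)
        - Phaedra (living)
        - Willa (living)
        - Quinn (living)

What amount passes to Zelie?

Zelie receives €760,000.

Maeve first takes €200,000, leaving a balance of €4,750,000. Maeve then takes one-fifth of the balance (€950,000), for a total of €1,150,000. The remaining €3,800,000 passes to the descendants.
The descendants' portion (€3,800,000) is divided into 5 shares of €760,000: Niko and Bruno each take €760,000; Freya's €760,000 share passes to Freya's issue; Yolanda's €760,000 share passes to Yolanda's issue; Fionn's €760,000 share passes to Fionn's issue.
Freya's share (€760,000) passes entirely to Zelie.
Yolanda's share (€760,000) is divided into 2 shares of €380,000: Miko and Aditi each take €380,000.
Fionn's share (€760,000) is divided into 4 shares of €190,000: Esperanza, Phaedra, Willa, and Quinn each take €190,000.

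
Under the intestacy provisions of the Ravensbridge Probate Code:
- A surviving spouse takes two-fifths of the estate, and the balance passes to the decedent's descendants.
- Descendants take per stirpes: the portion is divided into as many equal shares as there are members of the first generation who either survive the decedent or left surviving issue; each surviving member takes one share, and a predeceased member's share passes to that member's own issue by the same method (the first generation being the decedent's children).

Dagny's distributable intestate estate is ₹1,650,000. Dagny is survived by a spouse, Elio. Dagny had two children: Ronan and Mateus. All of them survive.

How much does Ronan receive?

Elio takes two-fifths of ₹1,650,000 = ₹660,000. The remaining ₹990,000 passes to the descendants.
The descendants' portion (₹990,000) is divided into 2 shares of ₹495,000: Ronan and Mateus each take ₹495,000.

Ronan receives ₹495,000.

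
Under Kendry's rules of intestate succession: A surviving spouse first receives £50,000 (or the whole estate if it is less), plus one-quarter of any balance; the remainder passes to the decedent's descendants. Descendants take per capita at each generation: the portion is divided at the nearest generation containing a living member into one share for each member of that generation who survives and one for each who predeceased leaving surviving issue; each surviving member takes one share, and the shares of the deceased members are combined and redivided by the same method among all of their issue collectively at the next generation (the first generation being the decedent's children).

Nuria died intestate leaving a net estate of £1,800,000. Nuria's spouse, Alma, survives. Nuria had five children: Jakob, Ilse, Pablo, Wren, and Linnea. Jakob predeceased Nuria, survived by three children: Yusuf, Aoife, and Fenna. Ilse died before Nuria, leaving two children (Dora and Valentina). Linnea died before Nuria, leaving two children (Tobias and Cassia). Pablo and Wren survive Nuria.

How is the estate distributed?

Alma: £487,500; Yusuf: £112,500; Aoife: £112,500; Fenna: £112,500; Dora: £112,500; Valentina: £112,500; Pablo: £262,500; Wren: £262,500; Tobias: £112,500; Cassia: £112,500

Alma first takes £50,000, leaving a balance of £1,750,000. Alma then takes one-quarter of the balance (£437,500), for a total of £487,500. The remaining £1,312,500 passes to the descendants.
The descendants' portion (£1,312,500) is divided at the children's generation into 5 shares of £262,500. Pablo and Wren each take £262,500. The 3 shares of the deceased (Jakob, Ilse, and Linnea) are combined into a pool of £787,500.
That pool (£787,500) is divided at the grandchildren's generation equally among Yusuf, Aoife, Fenna, Dora, Valentina, Tobias, and Cassia: £112,500 each.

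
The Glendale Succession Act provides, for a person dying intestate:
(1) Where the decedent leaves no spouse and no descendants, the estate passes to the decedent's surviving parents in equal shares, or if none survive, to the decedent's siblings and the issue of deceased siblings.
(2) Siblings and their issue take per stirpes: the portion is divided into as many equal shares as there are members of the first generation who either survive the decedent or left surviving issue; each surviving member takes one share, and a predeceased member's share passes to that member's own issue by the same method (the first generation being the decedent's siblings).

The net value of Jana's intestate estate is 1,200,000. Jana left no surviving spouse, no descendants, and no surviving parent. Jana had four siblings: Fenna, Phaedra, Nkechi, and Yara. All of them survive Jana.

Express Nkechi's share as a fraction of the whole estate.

The entire 1,200,000 passes to the siblings and their issue.
That amount (1,200,000) is divided into 4 shares of 300,000: Fenna, Phaedra, Nkechi, and Yara each take 300,000.

Nkechi receives 1/4 of the estate.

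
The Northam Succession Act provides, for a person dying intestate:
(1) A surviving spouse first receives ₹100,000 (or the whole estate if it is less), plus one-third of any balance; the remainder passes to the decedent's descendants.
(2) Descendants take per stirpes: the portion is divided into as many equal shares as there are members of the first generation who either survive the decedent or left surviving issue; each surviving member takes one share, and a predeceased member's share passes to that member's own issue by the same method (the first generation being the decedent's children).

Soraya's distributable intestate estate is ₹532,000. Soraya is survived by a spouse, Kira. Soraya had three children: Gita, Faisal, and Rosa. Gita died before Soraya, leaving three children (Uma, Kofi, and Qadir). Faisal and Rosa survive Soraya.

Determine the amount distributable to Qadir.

Qadir receives ₹32,000.

Kira first takes ₹100,000, leaving a balance of ₹432,000. Kira then takes one-third of the balance (₹144,000), for a total of ₹244,000. The remaining ₹288,000 passes to the descendants.
The descendants' portion (₹288,000) is divided into 3 shares of ₹96,000: Faisal and Rosa each take ₹96,000; Gita's ₹96,000 share passes to Gita's issue.
Gita's share (₹96,000) is divided into 3 shares of ₹32,000: Uma, Kofi, and Qadir each take ₹32,000.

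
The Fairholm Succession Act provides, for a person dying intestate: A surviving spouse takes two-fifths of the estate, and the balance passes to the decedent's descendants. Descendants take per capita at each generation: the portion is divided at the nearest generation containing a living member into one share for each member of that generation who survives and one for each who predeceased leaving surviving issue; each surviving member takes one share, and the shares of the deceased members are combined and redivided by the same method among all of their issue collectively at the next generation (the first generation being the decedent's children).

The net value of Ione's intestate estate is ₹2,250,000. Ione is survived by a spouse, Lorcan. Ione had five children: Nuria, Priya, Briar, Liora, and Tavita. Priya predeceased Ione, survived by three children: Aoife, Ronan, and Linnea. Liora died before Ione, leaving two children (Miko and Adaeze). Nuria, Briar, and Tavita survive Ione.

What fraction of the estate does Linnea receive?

Linnea receives 6/125 of the estate.

Lorcan takes two-fifths of ₹2,250,000 = ₹900,000. The remaining ₹1,350,000 passes to the descendants.
The descendants' portion (₹1,350,000) is divided at the children's generation into 5 shares of ₹270,000. Nuria, Briar, and Tavita each take ₹270,000. The 2 shares of the deceased (Priya and Liora) are combined into a pool of ₹540,000.
That pool (₹540,000) is divided at the grandchildren's generation equally among Aoife, Ronan, Linnea, Miko, and Adaeze: ₹108,000 each.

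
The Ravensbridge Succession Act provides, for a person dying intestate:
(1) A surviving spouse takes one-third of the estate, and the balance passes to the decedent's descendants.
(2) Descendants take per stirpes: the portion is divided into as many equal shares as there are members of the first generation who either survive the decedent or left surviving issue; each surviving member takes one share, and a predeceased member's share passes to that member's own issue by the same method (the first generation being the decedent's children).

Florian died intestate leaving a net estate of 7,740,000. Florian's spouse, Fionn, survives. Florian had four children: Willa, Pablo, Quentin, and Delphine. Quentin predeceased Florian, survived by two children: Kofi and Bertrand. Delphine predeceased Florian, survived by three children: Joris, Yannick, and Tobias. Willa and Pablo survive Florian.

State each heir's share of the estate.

Fionn: 2,580,000; Willa: 1,290,000; Pablo: 1,290,000; Kofi: 645,000; Bertrand: 645,000; Joris: 430,000; Yannick: 430,000; Tobias: 430,000

Fionn takes one-third of 7,740,000 = 2,580,000. The remaining 5,160,000 passes to the descendants.
The descendants' portion (5,160,000) is divided into 4 shares of 1,290,000: Willa and Pablo each take 1,290,000; Quentin's 1,290,000 share passes to Quentin's issue; Delphine's 1,290,000 share passes to Delphine's issue.
Quentin's share (1,290,000) is divided into 2 shares of 645,000: Kofi and Bertrand each take 645,000.
Delphine's share (1,290,000) is divided into 3 shares of 430,000: Joris, Yannick, and Tobias each take 430,000.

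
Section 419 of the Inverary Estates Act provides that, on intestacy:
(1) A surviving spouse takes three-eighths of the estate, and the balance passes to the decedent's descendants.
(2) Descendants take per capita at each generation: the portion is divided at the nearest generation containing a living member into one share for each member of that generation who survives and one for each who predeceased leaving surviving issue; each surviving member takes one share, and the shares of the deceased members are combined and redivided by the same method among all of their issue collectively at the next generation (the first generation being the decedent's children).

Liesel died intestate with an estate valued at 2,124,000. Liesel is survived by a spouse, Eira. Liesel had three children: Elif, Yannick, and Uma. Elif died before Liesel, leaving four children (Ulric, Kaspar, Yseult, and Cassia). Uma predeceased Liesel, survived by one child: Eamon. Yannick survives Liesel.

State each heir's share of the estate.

Eira: 796,500; Ulric: 177,000; Kaspar: 177,000; Yseult: 177,000; Cassia: 177,000; Yannick: 442,500; Eamon: 177,000

Eira takes three-eighths of 2,124,000 = 796,500. The remaining 1,327,500 passes to the descendants.
The descendants' portion (1,327,500) is divided at the children's generation into 3 shares of 442,500. Yannick takes 442,500. The 2 shares of the deceased (Elif and Uma) are combined into a pool of 885,000.
That pool (885,000) is divided at the grandchildren's generation equally among Ulric, Kaspar, Yseult, Cassia, and Eamon: 177,000 each.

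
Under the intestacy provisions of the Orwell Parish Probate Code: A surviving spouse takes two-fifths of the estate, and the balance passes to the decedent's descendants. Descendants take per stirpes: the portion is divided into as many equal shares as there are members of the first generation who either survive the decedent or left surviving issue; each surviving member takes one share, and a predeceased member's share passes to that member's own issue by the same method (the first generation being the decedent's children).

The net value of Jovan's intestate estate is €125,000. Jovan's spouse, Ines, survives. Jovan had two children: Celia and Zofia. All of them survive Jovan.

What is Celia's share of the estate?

Celia receives €37,500.

Ines takes two-fifths of €125,000 = €50,000. The remaining €75,000 passes to the descendants.
The descendants' portion (€75,000) is divided into 2 shares of €37,500: Celia and Zofia each take €37,500.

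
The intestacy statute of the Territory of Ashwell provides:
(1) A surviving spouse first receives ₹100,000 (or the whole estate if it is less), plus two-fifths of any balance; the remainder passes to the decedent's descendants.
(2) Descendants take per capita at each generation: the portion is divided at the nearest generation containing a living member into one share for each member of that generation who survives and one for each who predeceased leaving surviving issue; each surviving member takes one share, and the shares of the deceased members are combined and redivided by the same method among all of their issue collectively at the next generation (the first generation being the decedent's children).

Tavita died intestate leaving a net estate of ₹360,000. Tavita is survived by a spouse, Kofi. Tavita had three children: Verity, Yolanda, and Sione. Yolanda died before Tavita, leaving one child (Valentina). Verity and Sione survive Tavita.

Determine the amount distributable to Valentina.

Valentina receives ₹52,000.

Kofi first takes ₹100,000, leaving a balance of ₹260,000. Kofi then takes two-fifths of the balance (₹104,000), for a total of ₹204,000. The remaining ₹156,000 passes to the descendants.
The descendants' portion (₹156,000) is divided at the children's generation into 3 shares of ₹52,000. Verity and Sione each take ₹52,000. The remaining share for the deceased Yolanda (₹52,000) is carried to the next generation.
That pool (₹52,000) passes entirely to Valentina, the sole taker at the grandchildren's generation.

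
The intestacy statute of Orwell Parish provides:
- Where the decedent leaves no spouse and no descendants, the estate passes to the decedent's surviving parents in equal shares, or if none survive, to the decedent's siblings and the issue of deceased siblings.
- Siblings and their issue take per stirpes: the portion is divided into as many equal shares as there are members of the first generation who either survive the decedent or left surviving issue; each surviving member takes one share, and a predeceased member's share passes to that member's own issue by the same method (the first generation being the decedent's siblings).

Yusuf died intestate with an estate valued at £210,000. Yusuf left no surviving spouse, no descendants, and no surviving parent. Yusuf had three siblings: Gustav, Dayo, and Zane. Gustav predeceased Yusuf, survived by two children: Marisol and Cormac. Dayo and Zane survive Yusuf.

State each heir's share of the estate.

The entire £210,000 passes to the siblings and their issue.
That amount (£210,000) is divided into 3 shares of £70,000: Dayo and Zane each take £70,000; Gustav's £70,000 share passes to Gustav's issue.
Gustav's share (£70,000) is divided into 2 shares of £35,000: Marisol and Cormac each take £35,000.

Marisol: £35,000; Cormac: £35,000; Dayo: £70,000; Zane: £70,000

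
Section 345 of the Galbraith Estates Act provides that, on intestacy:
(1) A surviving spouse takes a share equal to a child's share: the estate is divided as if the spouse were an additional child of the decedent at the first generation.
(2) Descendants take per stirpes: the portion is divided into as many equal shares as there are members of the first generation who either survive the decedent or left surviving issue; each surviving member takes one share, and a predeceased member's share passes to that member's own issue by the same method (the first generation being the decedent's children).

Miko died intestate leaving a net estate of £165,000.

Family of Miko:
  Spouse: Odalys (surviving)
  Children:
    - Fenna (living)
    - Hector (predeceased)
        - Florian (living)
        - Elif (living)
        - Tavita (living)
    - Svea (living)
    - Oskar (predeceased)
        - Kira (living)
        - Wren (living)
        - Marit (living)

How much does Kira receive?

The spouse counts as an additional share at the children's level, so there are 5 primary shares of £33,000. Odalys takes one such share (£33,000).
The children's combined portion (£132,000) is divided into 4 shares of £33,000: Fenna and Svea each take £33,000; Hector's £33,000 share passes to Hector's issue; Oskar's £33,000 share passes to Oskar's issue.
Hector's share (£33,000) is divided into 3 shares of £11,000: Florian, Elif, and Tavita each take £11,000.
Oskar's share (£33,000) is divided into 3 shares of £11,000: Kira, Wren, and Marit each take £11,000.

Kira receives £11,000.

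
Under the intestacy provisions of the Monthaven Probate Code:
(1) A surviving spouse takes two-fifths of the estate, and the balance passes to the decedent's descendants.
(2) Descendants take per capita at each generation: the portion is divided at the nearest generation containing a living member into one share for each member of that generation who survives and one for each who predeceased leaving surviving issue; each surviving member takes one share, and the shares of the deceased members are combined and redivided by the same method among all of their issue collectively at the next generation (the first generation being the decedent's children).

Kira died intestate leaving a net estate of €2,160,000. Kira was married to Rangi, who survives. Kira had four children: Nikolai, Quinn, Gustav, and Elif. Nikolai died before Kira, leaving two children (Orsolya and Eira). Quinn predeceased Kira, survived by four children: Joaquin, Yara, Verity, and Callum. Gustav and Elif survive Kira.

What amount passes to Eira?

Rangi takes two-fifths of €2,160,000 = €864,000. The remaining €1,296,000 passes to the descendants.
The descendants' portion (€1,296,000) is divided at the children's generation into 4 shares of €324,000. Gustav and Elif each take €324,000. The 2 shares of the deceased (Nikolai and Quinn) are combined into a pool of €648,000.
That pool (€648,000) is divided at the grandchildren's generation equally among Orsolya, Eira, Joaquin, Yara, Verity, and Callum: €108,000 each.

Eira receives €108,000.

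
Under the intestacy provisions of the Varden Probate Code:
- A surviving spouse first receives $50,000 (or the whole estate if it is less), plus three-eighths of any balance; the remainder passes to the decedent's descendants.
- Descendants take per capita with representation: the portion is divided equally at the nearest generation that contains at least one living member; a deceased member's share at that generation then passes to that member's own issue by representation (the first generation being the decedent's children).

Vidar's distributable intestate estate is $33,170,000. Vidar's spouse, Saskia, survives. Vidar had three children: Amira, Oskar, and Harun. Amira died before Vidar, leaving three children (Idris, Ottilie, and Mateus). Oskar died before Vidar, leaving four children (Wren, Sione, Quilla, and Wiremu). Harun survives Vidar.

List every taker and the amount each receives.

Saskia: $12,470,000; Idris: $2,300,000; Ottilie: $2,300,000; Mateus: $2,300,000; Wren: $1,725,000; Sione: $1,725,000; Quilla: $1,725,000; Wiremu: $1,725,000; Harun: $6,900,000

Saskia first takes $50,000, leaving a balance of $33,120,000. Saskia then takes three-eighths of the balance ($12,420,000), for a total of $12,470,000. The remaining $20,700,000 passes to the descendants.
The descendants' portion ($20,700,000) is divided into 3 shares of $6,900,000: Harun takes $6,900,000; Amira's $6,900,000 share passes to Amira's issue; Oskar's $6,900,000 share passes to Oskar's issue.
Amira's share ($6,900,000) is divided into 3 shares of $2,300,000: Idris, Ottilie, and Mateus each take $2,300,000.
Oskar's share ($6,900,000) is divided into 4 shares of $1,725,000: Wren, Sione, Quilla, and Wiremu each take $1,725,000.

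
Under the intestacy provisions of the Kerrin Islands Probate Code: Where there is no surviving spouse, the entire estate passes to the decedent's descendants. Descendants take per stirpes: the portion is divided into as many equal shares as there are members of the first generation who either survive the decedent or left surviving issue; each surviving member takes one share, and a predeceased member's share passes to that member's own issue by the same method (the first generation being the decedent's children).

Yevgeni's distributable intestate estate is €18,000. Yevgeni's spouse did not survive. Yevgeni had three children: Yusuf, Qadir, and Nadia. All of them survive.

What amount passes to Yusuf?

Yusuf receives €6,000.

The entire €18,000 passes to the descendants.
That amount (€18,000) is divided into 3 shares of €6,000: Yusuf, Qadir, and Nadia each take €6,000.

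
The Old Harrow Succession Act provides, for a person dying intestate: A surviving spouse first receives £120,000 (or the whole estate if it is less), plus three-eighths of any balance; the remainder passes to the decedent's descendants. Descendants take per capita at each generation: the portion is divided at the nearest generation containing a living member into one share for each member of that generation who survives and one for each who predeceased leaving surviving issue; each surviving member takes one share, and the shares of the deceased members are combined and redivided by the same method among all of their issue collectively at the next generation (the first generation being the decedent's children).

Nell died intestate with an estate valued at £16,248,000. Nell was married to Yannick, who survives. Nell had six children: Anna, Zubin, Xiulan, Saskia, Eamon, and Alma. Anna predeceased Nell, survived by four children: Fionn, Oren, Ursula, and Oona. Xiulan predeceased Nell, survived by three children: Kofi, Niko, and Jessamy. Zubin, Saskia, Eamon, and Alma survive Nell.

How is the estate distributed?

Yannick first takes £120,000, leaving a balance of £16,128,000. Yannick then takes three-eighths of the balance (£6,048,000), for a total of £6,168,000. The remaining £10,080,000 passes to the descendants.
The descendants' portion (£10,080,000) is divided at the children's generation into 6 shares of £1,680,000. Zubin, Saskia, Eamon, and Alma each take £1,680,000. The 2 shares of the deceased (Anna and Xiulan) are combined into a pool of £3,360,000.
That pool (£3,360,000) is divided at the grandchildren's generation equally among Fionn, Oren, Ursula, Oona, Kofi, Niko, and Jessamy: £480,000 each.

Yannick: £6,168,000; Fionn: £480,000; Oren: £480,000; Ursula: £480,000; Oona: £480,000; Zubin: £1,680,000; Kofi: £480,000; Niko: £480,000; Jessamy: £480,000; Saskia: £1,680,000; Eamon: £1,680,000; Alma: £1,680,000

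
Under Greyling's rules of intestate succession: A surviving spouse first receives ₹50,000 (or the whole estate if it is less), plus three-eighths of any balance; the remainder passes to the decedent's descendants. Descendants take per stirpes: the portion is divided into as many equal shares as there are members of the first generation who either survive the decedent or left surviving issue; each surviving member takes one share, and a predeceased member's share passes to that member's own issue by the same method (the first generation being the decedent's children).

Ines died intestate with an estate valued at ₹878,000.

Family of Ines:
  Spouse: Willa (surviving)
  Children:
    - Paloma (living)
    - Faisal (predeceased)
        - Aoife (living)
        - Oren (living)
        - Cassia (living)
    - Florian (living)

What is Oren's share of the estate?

Oren receives ₹57,500.

Willa first takes ₹50,000, leaving a balance of ₹828,000. Willa then takes three-eighths of the balance (₹310,500), for a total of ₹360,500. The remaining ₹517,500 passes to the descendants.
The descendants' portion (₹517,500) is divided into 3 shares of ₹172,500: Paloma and Florian each take ₹172,500; Faisal's ₹172,500 share passes to Faisal's issue.
Faisal's share (₹172,500) is divided into 3 shares of ₹57,500: Aoife, Oren, and Cassia each take ₹57,500.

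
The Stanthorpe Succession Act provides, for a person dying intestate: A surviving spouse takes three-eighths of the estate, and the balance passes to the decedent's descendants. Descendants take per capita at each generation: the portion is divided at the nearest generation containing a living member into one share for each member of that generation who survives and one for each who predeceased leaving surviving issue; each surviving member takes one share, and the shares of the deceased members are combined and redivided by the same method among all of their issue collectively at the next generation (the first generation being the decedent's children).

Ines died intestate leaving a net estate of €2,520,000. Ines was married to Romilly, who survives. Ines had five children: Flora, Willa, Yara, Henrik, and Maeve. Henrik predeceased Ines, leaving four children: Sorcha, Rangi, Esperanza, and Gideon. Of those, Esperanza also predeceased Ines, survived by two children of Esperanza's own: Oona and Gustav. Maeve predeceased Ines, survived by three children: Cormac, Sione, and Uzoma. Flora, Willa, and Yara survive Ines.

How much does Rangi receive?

Rangi receives €90,000.

Romilly takes three-eighths of €2,520,000 = €945,000. The remaining €1,575,000 passes to the descendants.
The descendants' portion (€1,575,000) is divided at the children's generation into 5 shares of €315,000. Flora, Willa, and Yara each take €315,000. The 2 shares of the deceased (Henrik and Maeve) are combined into a pool of €630,000.
That pool (€630,000) is divided at the grandchildren's generation into 7 shares of €90,000. Sorcha, Rangi, Gideon, Cormac, Sione, and Uzoma each take €90,000. The remaining share for the deceased Esperanza (€90,000) is carried to the next generation.
That pool (€90,000) is divided at the great-grandchildren's generation equally among Oona and Gustav: €45,000 each.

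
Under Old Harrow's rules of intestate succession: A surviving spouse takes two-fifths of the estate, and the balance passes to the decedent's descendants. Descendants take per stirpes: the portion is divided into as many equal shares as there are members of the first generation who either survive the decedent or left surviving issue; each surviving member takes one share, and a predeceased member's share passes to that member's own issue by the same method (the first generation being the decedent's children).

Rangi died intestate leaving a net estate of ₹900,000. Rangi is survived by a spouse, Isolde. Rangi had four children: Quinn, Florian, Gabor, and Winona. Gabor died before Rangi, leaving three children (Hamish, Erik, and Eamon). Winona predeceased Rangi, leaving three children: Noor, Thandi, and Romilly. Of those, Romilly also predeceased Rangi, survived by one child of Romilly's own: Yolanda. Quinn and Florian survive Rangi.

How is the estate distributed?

Isolde: ₹360,000; Quinn: ₹135,000; Florian: ₹135,000; Hamish: ₹45,000; Erik: ₹45,000; Eamon: ₹45,000; Noor: ₹45,000; Thandi: ₹45,000; Yolanda: ₹45,000

Isolde takes two-fifths of ₹900,000 = ₹360,000. The remaining ₹540,000 passes to the descendants.
The descendants' portion (₹540,000) is divided into 4 shares of ₹135,000: Quinn and Florian each take ₹135,000; Gabor's ₹135,000 share passes to Gabor's issue; Winona's ₹135,000 share passes to Winona's issue.
Gabor's share (₹135,000) is divided into 3 shares of ₹45,000: Hamish, Erik, and Eamon each take ₹45,000.
Winona's share (₹135,000) is divided into 3 shares of ₹45,000: Noor and Thandi each take ₹45,000; Romilly's ₹45,000 share passes to Romilly's issue.
Romilly's share (₹45,000) passes entirely to Yolanda.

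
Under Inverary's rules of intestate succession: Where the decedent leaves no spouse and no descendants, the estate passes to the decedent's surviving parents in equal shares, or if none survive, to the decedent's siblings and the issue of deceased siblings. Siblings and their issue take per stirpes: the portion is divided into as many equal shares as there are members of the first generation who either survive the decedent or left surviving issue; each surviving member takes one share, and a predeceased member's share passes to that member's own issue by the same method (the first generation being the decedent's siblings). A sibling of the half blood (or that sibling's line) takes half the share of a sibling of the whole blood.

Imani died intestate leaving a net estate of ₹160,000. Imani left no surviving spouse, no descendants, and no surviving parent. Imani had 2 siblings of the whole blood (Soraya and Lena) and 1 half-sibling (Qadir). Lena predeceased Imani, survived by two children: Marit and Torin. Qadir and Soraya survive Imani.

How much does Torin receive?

Torin receives ₹32,000.

The entire ₹160,000 passes to the siblings and their issue.
Counting each half-blood sibling's line as half a unit, there are 5/2 units in ₹160,000, so one unit is ₹64,000. Whole-blood lines (Soraya and Lena) take ₹64,000 each; half-blood lines (Qadir) take ₹32,000 each.
Lena's share (₹64,000) is divided into 2 shares of ₹32,000: Marit and Torin each take ₹32,000.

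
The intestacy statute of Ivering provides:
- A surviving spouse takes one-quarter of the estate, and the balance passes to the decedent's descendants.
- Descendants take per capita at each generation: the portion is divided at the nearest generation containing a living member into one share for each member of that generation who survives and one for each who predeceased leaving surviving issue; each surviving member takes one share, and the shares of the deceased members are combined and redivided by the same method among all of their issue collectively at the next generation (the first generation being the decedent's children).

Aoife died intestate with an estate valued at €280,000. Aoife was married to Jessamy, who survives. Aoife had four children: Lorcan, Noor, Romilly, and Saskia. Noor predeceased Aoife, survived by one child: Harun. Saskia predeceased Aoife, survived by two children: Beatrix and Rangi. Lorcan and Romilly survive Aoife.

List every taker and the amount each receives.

Jessamy takes one-quarter of €280,000 = €70,000. The remaining €210,000 passes to the descendants.
The descendants' portion (€210,000) is divided at the children's generation into 4 shares of €52,500. Lorcan and Romilly each take €52,500. The 2 shares of the deceased (Noor and Saskia) are combined into a pool of €105,000.
That pool (€105,000) is divided at the grandchildren's generation equally among Harun, Beatrix, and Rangi: €35,000 each.

Jessamy: €70,000; Lorcan: €52,500; Harun: €35,000; Romilly: €52,500; Beatrix: €35,000; Rangi: €35,000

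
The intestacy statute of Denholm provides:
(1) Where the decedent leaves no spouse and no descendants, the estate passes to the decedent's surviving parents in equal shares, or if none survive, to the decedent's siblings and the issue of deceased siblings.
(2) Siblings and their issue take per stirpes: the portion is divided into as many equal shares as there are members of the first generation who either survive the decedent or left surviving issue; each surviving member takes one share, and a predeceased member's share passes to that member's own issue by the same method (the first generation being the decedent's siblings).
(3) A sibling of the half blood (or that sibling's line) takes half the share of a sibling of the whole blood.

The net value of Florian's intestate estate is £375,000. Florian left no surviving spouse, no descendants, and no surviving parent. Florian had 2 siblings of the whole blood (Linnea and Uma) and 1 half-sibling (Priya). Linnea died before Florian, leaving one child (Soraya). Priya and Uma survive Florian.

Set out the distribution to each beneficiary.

The entire £375,000 passes to the siblings and their issue.
Counting each half-blood sibling's line as half a unit, there are 5/2 units in £375,000, so one unit is £150,000. Whole-blood lines (Linnea and Uma) take £150,000 each; half-blood lines (Priya) take £75,000 each.
Linnea's share (£150,000) passes entirely to Soraya.

Soraya: £150,000; Priya: £75,000; Uma: £150,000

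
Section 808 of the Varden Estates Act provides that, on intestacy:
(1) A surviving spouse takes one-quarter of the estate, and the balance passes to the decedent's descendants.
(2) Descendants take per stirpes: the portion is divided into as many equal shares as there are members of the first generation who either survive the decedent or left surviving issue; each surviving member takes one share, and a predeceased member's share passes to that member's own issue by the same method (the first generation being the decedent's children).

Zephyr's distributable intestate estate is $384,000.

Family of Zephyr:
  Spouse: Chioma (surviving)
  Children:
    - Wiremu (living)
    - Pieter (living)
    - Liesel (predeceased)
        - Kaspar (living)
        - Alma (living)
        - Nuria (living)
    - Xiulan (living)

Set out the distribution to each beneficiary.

Chioma takes one-quarter of $384,000 = $96,000. The remaining $288,000 passes to the descendants.
The descendants' portion ($288,000) is divided into 4 shares of $72,000: Wiremu, Pieter, and Xiulan each take $72,000; Liesel's $72,000 share passes to Liesel's issue.
Liesel's share ($72,000) is divided into 3 shares of $24,000: Kaspar, Alma, and Nuria each take $24,000.

Chioma: $96,000; Wiremu: $72,000; Pieter: $72,000; Kaspar: $24,000; Alma: $24,000; Nuria: $24,000; Xiulan: $72,000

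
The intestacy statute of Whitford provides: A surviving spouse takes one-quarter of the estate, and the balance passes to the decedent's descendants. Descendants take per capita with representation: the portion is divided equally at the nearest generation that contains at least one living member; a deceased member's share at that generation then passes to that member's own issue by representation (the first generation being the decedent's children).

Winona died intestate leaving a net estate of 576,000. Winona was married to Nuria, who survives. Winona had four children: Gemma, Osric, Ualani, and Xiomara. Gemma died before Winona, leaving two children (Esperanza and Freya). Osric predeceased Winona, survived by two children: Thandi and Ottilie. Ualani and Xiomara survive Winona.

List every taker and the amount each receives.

Nuria takes one-quarter of 576,000 = 144,000. The remaining 432,000 passes to the descendants.
The descendants' portion (432,000) is divided into 4 shares of 108,000: Ualani and Xiomara each take 108,000; Gemma's 108,000 share passes to Gemma's issue; Osric's 108,000 share passes to Osric's issue.
Gemma's share (108,000) is divided into 2 shares of 54,000: Esperanza and Freya each take 54,000.
Osric's share (108,000) is divided into 2 shares of 54,000: Thandi and Ottilie each take 54,000.

Nuria: 144,000; Esperanza: 54,000; Freya: 54,000; Thandi: 54,000; Ottilie: 54,000; Ualani: 108,000; Xiomara: 108,000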